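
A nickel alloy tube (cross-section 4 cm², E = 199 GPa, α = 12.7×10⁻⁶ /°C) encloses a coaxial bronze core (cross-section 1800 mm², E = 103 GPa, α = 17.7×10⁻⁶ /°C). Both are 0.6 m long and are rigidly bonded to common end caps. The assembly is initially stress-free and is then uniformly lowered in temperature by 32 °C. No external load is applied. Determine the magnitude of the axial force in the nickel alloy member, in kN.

The bronze has the larger α, so on cooling it would change length more than the nickel alloy if both were free. The rigid plates force a common final length, so the bronze is put into tension and the nickel alloy into compression, with equal and opposite forces P (no external load).
Compatibility of the two members (thermal + elastic change equal): (α₁ − α₂)ΔT = P·[1/(A₁E₁) + 1/(A₂E₂)].
|α₁ − α₂|·ΔT = 5×10⁻⁶ × 32 = 0.00016.
1/(A₁E₁) + 1/(A₂E₂) = 1/(400×199×10³) + 1/(1800×103×10³) = 1.796×10⁻⁸ N⁻¹.
So P = 0.00016 / 1.796×10⁻⁸ = 8.91 kN.

P ≈ 8.91 kN (compressive in the nickel alloy)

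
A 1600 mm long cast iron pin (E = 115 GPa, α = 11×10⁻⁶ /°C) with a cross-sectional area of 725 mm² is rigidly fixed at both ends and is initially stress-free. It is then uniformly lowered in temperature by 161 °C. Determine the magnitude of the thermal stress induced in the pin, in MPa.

Because both ends are immovable the net strain is zero, and the suppressed thermal strain is αΔT = 11×10⁻⁶ × 161 = 1771×10⁻⁶.
σ = EαΔT = 115×10³ × 11×10⁻⁶ × 161 = 203.7 MPa (tensile; the pin is trying to contract).

σ ≈ 204 MPa (tensile)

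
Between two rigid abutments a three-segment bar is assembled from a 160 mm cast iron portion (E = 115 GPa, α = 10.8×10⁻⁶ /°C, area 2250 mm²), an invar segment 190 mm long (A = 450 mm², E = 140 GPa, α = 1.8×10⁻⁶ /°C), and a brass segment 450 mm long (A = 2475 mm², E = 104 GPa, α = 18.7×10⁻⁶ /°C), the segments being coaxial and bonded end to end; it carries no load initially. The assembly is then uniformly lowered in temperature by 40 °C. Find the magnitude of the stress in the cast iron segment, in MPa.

σ ≈ 34.6 MPa (tensile)

If the supports were absent, the total length change would be Σ αᵢΔT Lᵢ = 10.8×10⁻⁶×40×160 + 1.8×10⁻⁶×40×190 + 18.7×10⁻⁶×40×450 = 0.4194 mm.
The walls prevent any net length change, so an axial force P (same in every segment) develops. Compatibility: P · Σ Lᵢ/(AᵢEᵢ) = δ_free.
The series flexibility is Σ Lᵢ/(AᵢEᵢ) = 160/(2250×115×10³) + 190/(450×140×10³) + 450/(2475×104×10³) = 5.382×10⁻⁶ mm/N.
Hence P = δ_free / Σ(L/AE) = 0.4194/5.382×10⁻⁶ = 77.92 kN (tensile).
σ_{cast iron} = P / A = 77920 / 2250 = 34.63 MPa.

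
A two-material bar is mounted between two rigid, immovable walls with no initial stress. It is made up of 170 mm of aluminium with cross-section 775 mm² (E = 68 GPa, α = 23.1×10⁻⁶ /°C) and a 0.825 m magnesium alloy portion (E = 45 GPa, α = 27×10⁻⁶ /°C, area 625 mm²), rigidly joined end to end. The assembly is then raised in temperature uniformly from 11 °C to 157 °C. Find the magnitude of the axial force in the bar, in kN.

P ≈ 117 kN (compressive)

Free thermal expansion of the whole bar: Σ αᵢΔT Lᵢ = 23.1×10⁻⁶×146×170 + 27×10⁻⁶×146×825 = 3.825 mm.
The rigid supports impose zero overall length change; the single axial force P common to all segments must satisfy P Σ Lᵢ/(AᵢEᵢ) = δ_free.
The series flexibility is Σ Lᵢ/(AᵢEᵢ) = 170/(775×68×10³) + 825/(625×45×10³) = 3.256×10⁻⁵ mm/N.
Hence P = δ_free / Σ(L/AE) = 3.825/3.256×10⁻⁵ = 117.5 kN (compressive).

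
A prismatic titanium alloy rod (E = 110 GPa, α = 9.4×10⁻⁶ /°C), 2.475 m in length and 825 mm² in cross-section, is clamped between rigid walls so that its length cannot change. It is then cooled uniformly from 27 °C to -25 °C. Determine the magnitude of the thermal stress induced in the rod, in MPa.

σ ≈ 53.8 MPa (tensile)

The supports are rigid, so the total axial strain is zero. The restrained thermal strain is ε = αΔT = 9.4×10⁻⁶ × 52 = 488.8×10⁻⁶.
The stress required to suppress this strain is σ = Eε = 110×10³ × 488.8×10⁻⁶ = 53.77 MPa, tensile since the rod is trying to contract.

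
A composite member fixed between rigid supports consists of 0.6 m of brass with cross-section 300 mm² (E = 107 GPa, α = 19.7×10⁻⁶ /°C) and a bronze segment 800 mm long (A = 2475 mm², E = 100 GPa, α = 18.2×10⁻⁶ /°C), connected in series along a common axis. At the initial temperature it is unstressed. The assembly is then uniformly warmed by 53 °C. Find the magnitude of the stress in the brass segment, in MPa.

Free thermal expansion of the whole bar: Σ αᵢΔT Lᵢ = 19.7×10⁻⁶×53×600 + 18.2×10⁻⁶×53×800 = 1.398 mm.
The rigid supports impose zero overall length change; the single axial force P common to all segments must satisfy P Σ Lᵢ/(AᵢEᵢ) = δ_free.
Σ Lᵢ/(AᵢEᵢ) = 600/(300×107×10³) + 800/(2475×100×10³) = 2.192×10⁻⁵ mm/N.
Hence P = δ_free / Σ(L/AE) = 1.398/2.192×10⁻⁵ = 63.77 kN (compressive).
σ_{brass} = P / A = 63770 / 300 = 212.6 MPa.

σ ≈ 213 MPa (compressive)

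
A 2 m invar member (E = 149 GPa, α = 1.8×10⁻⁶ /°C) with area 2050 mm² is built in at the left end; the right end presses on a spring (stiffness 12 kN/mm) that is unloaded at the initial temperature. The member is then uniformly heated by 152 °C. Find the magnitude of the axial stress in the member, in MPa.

If the spring were absent the member would lengthen by αΔT L = 1.8×10⁻⁶ × 152 × 2000 = 0.5472 mm.
Let P be the compressive force at the spring. The member shortens elastically by PL/(AE) and the spring compresses by P/k; together these equal δ_free.
So P = δ_free / [L/(AE) + 1/k] = 0.5472 / [ 2000/(2050×149×10³) + 1/(12×10³) ].
P = 0.5472 / 8.988×10⁻⁵ = 6088 N.
σ = P/A = 6088/2050 = 2.97 MPa.

σ ≈ 2.97 MPa (compressive)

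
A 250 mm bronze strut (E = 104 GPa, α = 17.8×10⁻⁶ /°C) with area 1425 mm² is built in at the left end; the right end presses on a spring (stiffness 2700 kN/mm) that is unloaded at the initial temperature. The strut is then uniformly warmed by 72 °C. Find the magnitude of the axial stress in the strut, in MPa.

σ ≈ 109 MPa (compressive)

Free thermal expansion: δ_free = αΔT L = 17.8×10⁻⁶ × 72 × 250 = 0.3204 mm.
Let P be the compressive force at the spring. The strut shortens elastically by PL/(AE) and the spring compresses by P/k; together these equal δ_free.
P [ L/(AE) + 1/k ] = δ_free → P [ 250/(1425×104×10³) + 1/(2700×10³) ] = 0.3204.
P = 0.3204 / 2.057×10⁻⁶ = 155700 N.
σ = P/A = 155700/1425 = 109.3 MPa.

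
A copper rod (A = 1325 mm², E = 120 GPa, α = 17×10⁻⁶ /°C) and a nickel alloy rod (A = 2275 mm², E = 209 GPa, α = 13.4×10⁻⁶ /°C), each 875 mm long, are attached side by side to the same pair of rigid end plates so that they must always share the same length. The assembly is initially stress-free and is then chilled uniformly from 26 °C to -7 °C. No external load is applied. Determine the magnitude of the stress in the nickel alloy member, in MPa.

The copper has the larger α, so on cooling it would change length more than the nickel alloy if both were free. The rigid plates force a common final length, so the copper is put into tension and the nickel alloy into compression, with equal and opposite forces P (no external load).
Compatibility of the two members (thermal + elastic change equal): (α₁ − α₂)ΔT = P·[1/(A₁E₁) + 1/(A₂E₂)].
|α₁ − α₂|·ΔT = 3.6×10⁻⁶ × 33 = 0.0001188.
1/(A₁E₁) + 1/(A₂E₂) = 1/(1325×120×10³) + 1/(2275×209×10³) = 8.392×10⁻⁹ N⁻¹.
P = 0.0001188 / 8.392×10⁻⁹ = 14160 N = 14.16 kN.
σ_{nickel alloy} = P/A₂ = 14160/2275 = 6.222 MPa, compressive.

σ ≈ 6.22 MPa (compressive)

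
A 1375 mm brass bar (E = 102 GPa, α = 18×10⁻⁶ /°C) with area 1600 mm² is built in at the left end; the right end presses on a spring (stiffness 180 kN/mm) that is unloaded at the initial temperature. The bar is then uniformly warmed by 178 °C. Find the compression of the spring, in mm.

If the spring were absent the bar would lengthen by αΔT L = 18×10⁻⁶ × 178 × 1375 = 4.405 mm.
With a force P in the spring, the elastic change of the bar is PL/(AE) and that of the spring is P/k; compatibility requires their sum to equal δ_free.
So P = δ_free / [L/(AE) + 1/k] = 4.405 / [ 1375/(1600×102×10³) + 1/(180×10³) ].
P = 4.405 / 1.398×10⁻⁵ = 315100 N.
Spring compression = P/k = 315100/(180×10³) = 1.751 mm.

δ ≈ 1.75 mm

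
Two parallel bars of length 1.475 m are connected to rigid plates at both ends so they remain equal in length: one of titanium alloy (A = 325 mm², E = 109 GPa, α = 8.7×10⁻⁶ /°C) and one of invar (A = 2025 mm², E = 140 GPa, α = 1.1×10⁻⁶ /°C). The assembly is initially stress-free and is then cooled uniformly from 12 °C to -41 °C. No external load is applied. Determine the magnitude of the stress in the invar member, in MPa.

σ ≈ 6.26 MPa (compressive)

Equilibrium of a rigid end plate with no external load gives equal and opposite internal forces ±P in the two members. Since α_{titanium alloy} > α_{invar}, cooling drives the titanium alloy into tension and the invar into compression.
Compatibility of the two members (thermal + elastic change equal): (α₁ − α₂)ΔT = P·[1/(A₁E₁) + 1/(A₂E₂)].
|α₁ − α₂|·ΔT = 7.6×10⁻⁶ × 53 = 0.0004028.
1/(A₁E₁) + 1/(A₂E₂) = 1/(325×109×10³) + 1/(2025×140×10³) = 3.176×10⁻⁸ N⁻¹.
So P = 0.0004028 / 3.176×10⁻⁸ = 12.68 kN.
σ_{invar} = P/A₂ = 12680/2025 = 6.264 MPa, compressive.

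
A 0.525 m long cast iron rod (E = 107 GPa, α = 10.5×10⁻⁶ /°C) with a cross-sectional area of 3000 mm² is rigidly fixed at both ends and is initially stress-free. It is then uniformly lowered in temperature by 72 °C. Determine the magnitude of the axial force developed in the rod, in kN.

The ends cannot move, so σ = EαΔT = 107×10³ × 10.5×10⁻⁶ × 72 = 80.89 MPa.
P = AEαΔT = 3000 × 107×10³ × 10.5×10⁻⁶ × 72 = 242.7 kN (tensile).

P ≈ 243 kN (tensile)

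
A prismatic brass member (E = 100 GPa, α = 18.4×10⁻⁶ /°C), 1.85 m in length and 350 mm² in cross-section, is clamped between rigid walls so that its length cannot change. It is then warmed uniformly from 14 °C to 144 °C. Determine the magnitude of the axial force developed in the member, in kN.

P ≈ 83.7 kN (compressive)

With zero net strain, σ = E·αΔT = 100 GPa × 18.4×10⁻⁶ × 130 = 239.2 MPa.
P = AEαΔT = 350 × 100×10³ × 18.4×10⁻⁶ × 130 = 83.72 kN (compressive).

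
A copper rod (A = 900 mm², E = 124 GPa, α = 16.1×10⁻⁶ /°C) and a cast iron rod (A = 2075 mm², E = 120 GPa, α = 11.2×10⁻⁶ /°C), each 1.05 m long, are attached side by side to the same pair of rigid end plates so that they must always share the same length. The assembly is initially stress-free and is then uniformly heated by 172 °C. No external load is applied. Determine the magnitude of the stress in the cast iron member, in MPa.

σ ≈ 31.3 MPa (tensile)

Both members must finish at the same length. With the larger α, the copper tends to over-expand; the plates restrain it, putting the copper in compression and the cast iron in tension. With no external load the two internal forces are equal and opposite, magnitude P.
Equating the net (thermal + elastic) strains gives |α₁ − α₂|·ΔT = P·[1/(A₁E₁) + 1/(A₂E₂)].
|α₁ − α₂|·ΔT = 4.9×10⁻⁶ × 172 = 0.0008428.
1/(A₁E₁) + 1/(A₂E₂) = 1/(900×124×10³) + 1/(2075×120×10³) = 1.298×10⁻⁸ N⁻¹.
P = 0.0008428 / 1.298×10⁻⁸ = 64950 N = 64.95 kN.
σ_{cast iron} = P/A₂ = 64950/2075 = 31.3 MPa, tensile.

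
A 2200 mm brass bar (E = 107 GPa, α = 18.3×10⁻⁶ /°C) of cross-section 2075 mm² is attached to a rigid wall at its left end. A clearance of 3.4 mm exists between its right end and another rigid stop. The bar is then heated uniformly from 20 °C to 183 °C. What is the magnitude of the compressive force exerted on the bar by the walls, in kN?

If the wall were absent the bar would grow by αΔT L = 18.3×10⁻⁶ × 163 × 2200 = 6.562 mm.
This exceeds the 3.4 mm gap, so the wall pushes back. The portion of expansion that must be recovered elastically is δ_free − gap = 6.562 − 3.4 = 3.162 mm.
That suppressed elongation corresponds to σ = E·Δ/L = 107×10³ × 3.162/2200 = 153.8 MPa.
Force on the wall = σA = 153.8 × 2075 mm² = 319.1 kN.

P ≈ 319 kN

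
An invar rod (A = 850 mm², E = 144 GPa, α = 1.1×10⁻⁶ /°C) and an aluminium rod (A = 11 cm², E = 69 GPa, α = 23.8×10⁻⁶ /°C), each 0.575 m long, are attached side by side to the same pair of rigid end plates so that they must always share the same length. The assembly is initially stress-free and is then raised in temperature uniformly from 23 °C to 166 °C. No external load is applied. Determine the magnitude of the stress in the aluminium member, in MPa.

The aluminium has the larger α, so on heating it would change length more than the invar if both were free. The rigid plates force a common final length, so the aluminium is put into compression and the invar into tension, with equal and opposite forces P (no external load).
Equating the net (thermal + elastic) strains gives |α₁ − α₂|·ΔT = P·[1/(A₁E₁) + 1/(A₂E₂)].
|α₁ − α₂|·ΔT = 22.7×10⁻⁶ × 143 = 0.003246.
1/(A₁E₁) + 1/(A₂E₂) = 1/(850×144×10³) + 1/(1100×69×10³) = 2.135×10⁻⁸ N⁻¹.
So P = 0.003246 / 2.135×10⁻⁸ = 152.1 kN.
σ_{aluminium} = P/A₂ = 152100/1100 = 138.3 MPa, compressive.

σ ≈ 138 MPa (compressive)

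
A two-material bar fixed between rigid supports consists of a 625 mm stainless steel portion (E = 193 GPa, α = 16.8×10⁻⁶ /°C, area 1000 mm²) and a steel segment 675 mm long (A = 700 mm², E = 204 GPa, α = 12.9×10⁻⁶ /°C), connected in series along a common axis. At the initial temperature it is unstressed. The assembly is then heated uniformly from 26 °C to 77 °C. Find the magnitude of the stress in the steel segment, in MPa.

σ ≈ 176 MPa (compressive)

With the walls removed the bar would change length by δ_free = Σ αᵢΔT Lᵢ = 16.8×10⁻⁶×51×625 + 12.9×10⁻⁶×51×675 = 0.9796 mm.
The walls prevent any net length change, so an axial force P (same in every segment) develops. Compatibility: P · Σ Lᵢ/(AᵢEᵢ) = δ_free.
Σ Lᵢ/(AᵢEᵢ) = 625/(1000×193×10³) + 675/(700×204×10³) = 7.965×10⁻⁶ mm/N.
P = 0.9796 / 7.965×10⁻⁶ = 123000 N = 123 kN, compressive.
σ_{steel} = P / A = 123000 / 700 = 175.7 MPa.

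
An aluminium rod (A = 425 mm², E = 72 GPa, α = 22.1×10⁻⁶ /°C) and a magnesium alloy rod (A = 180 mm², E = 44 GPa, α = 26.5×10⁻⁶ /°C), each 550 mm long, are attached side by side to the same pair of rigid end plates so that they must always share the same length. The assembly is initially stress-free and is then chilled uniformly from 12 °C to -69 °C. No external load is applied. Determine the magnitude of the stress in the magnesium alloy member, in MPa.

σ ≈ 12.5 MPa (tensile)

Both members must finish at the same length. With the larger α, the magnesium alloy tends to over-contract; the plates restrain it, putting the magnesium alloy in tension and the aluminium in compression. With no external load the two internal forces are equal and opposite, magnitude P.
Compatibility of the two members (thermal + elastic change equal): (α₁ − α₂)ΔT = P·[1/(A₁E₁) + 1/(A₂E₂)].
|α₁ − α₂|·ΔT = 4.4×10⁻⁶ × 81 = 0.0003564.
1/(A₁E₁) + 1/(A₂E₂) = 1/(425×72×10³) + 1/(180×44×10³) = 1.589×10⁻⁷ N⁻¹.
So P = 0.0003564 / 1.589×10⁻⁷ = 2.242 kN.
σ_{magnesium alloy} = P/A₂ = 2242/180 = 12.46 MPa, tensile.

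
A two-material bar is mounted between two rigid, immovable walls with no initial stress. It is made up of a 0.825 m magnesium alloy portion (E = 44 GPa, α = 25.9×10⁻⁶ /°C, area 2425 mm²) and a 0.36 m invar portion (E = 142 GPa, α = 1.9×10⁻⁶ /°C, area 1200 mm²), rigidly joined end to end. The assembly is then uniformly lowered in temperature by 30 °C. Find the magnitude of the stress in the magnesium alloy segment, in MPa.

Free thermal contraction of the whole bar: Σ αᵢΔT Lᵢ = 25.9×10⁻⁶×30×825 + 1.9×10⁻⁶×30×360 = 0.6615 mm.
The walls prevent any net length change, so an axial force P (same in every segment) develops. Compatibility: P · Σ Lᵢ/(AᵢEᵢ) = δ_free.
Σ Lᵢ/(AᵢEᵢ) = 825/(2425×44×10³) + 360/(1200×142×10³) = 9.845×10⁻⁶ mm/N.
So P = 0.6615 / 9.845×10⁻⁶ = 67.2 kN, tensile.
σ_{magnesium alloy} = P / A = 67200 / 2425 = 27.71 MPa.

σ ≈ 27.7 MPa (tensile)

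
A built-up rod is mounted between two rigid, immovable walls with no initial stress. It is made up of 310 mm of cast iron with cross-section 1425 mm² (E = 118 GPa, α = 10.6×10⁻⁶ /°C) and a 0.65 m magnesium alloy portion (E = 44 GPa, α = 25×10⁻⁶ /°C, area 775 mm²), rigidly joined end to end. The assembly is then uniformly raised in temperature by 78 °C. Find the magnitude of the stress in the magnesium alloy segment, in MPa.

With the walls removed the bar would change length by δ_free = Σ αᵢΔT Lᵢ = 10.6×10⁻⁶×78×310 + 25×10⁻⁶×78×650 = 1.524 mm.
The walls prevent any net length change, so an axial force P (same in every segment) develops. Compatibility: P · Σ Lᵢ/(AᵢEᵢ) = δ_free.
Σ Lᵢ/(AᵢEᵢ) = 310/(1425×118×10³) + 650/(775×44×10³) = 2.091×10⁻⁵ mm/N.
P = 1.524 / 2.091×10⁻⁵ = 72890 N = 72.89 kN, compressive.
σ_{magnesium alloy} = P / A = 72890 / 775 = 94.05 MPa.

σ ≈ 94.1 MPa (compressive)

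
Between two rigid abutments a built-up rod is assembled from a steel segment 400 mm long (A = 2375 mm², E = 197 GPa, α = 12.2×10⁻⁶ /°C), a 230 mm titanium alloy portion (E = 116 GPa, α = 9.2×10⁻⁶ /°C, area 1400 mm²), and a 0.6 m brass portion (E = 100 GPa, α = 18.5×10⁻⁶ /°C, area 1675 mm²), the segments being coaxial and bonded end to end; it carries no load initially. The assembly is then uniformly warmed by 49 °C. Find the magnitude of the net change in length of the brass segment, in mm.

|ΔL| ≈ 0.00125 mm

If the supports were absent, the total length change would be Σ αᵢΔT Lᵢ = 12.2×10⁻⁶×49×400 + 9.2×10⁻⁶×49×230 + 18.5×10⁻⁶×49×600 = 0.8867 mm.
Since the ends are fixed, an axial force P builds up, equal in every segment, with P · Σ Lᵢ/(AᵢEᵢ) = δ_free.
The series flexibility is Σ Lᵢ/(AᵢEᵢ) = 400/(2375×197×10³) + 230/(1400×116×10³) + 600/(1675×100×10³) = 5.853×10⁻⁶ mm/N.
P = 0.8867 / 5.853×10⁻⁶ = 151500 N = 151.5 kN, compressive.
For the brass segment, free thermal change = 18.5×10⁻⁶×49×600 = 0.5439 mm and elastic change from P = 151500×600/(1675×100×10³) = 0.5426 mm; these oppose, so the net change is 0.00125 mm (segment lengthens).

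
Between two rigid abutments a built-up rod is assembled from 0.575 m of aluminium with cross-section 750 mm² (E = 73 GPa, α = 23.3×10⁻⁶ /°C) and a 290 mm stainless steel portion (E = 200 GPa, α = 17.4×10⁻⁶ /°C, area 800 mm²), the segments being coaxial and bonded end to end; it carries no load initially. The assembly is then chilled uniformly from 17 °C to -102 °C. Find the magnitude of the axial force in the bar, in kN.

P ≈ 178 kN (tensile)

If the supports were absent, the total length change would be Σ αᵢΔT Lᵢ = 23.3×10⁻⁶×119×575 + 17.4×10⁻⁶×119×290 = 2.195 mm.
Since the ends are fixed, an axial force P builds up, equal in every segment, with P · Σ Lᵢ/(AᵢEᵢ) = δ_free.
The series flexibility is Σ Lᵢ/(AᵢEᵢ) = 575/(750×73×10³) + 290/(800×200×10³) = 1.231×10⁻⁵ mm/N.
P = 2.195 / 1.231×10⁻⁵ = 178200 N = 178.2 kN, tensile.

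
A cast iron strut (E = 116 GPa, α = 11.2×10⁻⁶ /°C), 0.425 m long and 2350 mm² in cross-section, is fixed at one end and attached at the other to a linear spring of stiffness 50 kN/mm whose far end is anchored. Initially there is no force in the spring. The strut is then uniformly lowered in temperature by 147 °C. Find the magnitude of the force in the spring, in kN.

Free thermal contraction: δ_free = αΔT L = 11.2×10⁻⁶ × 147 × 425 = 0.6997 mm.
With a force P in the spring, the elastic change of the strut is PL/(AE) and that of the spring is P/k; compatibility requires their sum to equal δ_free.
So P = δ_free / [L/(AE) + 1/k] = 0.6997 / [ 425/(2350×116×10³) + 1/(50×10³) ].
P = 0.6997 / 2.156×10⁻⁵ = 32460 N.

P ≈ 32.5 kN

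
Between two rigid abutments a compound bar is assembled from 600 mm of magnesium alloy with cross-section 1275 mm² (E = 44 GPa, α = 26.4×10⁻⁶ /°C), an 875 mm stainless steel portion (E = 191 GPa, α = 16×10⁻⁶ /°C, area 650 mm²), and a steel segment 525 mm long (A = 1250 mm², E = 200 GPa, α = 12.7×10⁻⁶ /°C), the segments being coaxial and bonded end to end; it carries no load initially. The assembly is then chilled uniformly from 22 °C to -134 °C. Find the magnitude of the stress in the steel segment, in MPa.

σ ≈ 230 MPa (tensile)

If the supports were absent, the total length change would be Σ αᵢΔT Lᵢ = 26.4×10⁻⁶×156×600 + 16×10⁻⁶×156×875 + 12.7×10⁻⁶×156×525 = 5.695 mm.
Since the ends are fixed, an axial force P builds up, equal in every segment, with P · Σ Lᵢ/(AᵢEᵢ) = δ_free.
Σ Lᵢ/(AᵢEᵢ) = 600/(1275×44×10³) + 875/(650×191×10³) + 525/(1250×200×10³) = 1.984×10⁻⁵ mm/N.
P = 5.695 / 1.984×10⁻⁵ = 287000 N = 287 kN, tensile.
σ_{steel} = P / A = 287000 / 1250 = 229.6 MPa.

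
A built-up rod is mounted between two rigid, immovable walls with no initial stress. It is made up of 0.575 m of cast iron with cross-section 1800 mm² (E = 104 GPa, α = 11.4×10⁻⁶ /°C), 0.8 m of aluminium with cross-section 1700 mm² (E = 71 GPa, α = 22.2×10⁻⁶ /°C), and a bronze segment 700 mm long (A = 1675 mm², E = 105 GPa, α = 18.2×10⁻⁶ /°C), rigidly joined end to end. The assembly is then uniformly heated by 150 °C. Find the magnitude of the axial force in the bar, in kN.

With the walls removed the bar would change length by δ_free = Σ αᵢΔT Lᵢ = 11.4×10⁻⁶×150×575 + 22.2×10⁻⁶×150×800 + 18.2×10⁻⁶×150×700 = 5.558 mm.
The walls prevent any net length change, so an axial force P (same in every segment) develops. Compatibility: P · Σ Lᵢ/(AᵢEᵢ) = δ_free.
Σ Lᵢ/(AᵢEᵢ) = 575/(1800×104×10³) + 800/(1700×71×10³) + 700/(1675×105×10³) = 1.368×10⁻⁵ mm/N.
So P = 5.558 / 1.368×10⁻⁵ = 406.3 kN, compressive.

P ≈ 406 kN (compressive)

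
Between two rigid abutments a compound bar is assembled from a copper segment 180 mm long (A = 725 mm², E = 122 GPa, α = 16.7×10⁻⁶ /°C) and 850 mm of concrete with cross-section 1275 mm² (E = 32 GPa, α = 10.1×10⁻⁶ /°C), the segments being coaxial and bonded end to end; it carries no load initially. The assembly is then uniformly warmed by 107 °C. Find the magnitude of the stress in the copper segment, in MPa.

With the walls removed the bar would change length by δ_free = Σ αᵢΔT Lᵢ = 16.7×10⁻⁶×107×180 + 10.1×10⁻⁶×107×850 = 1.24 mm.
The rigid supports impose zero overall length change; the single axial force P common to all segments must satisfy P Σ Lᵢ/(AᵢEᵢ) = δ_free.
The series flexibility is Σ Lᵢ/(AᵢEᵢ) = 180/(725×122×10³) + 850/(1275×32×10³) = 2.287×10⁻⁵ mm/N.
P = 1.24 / 2.287×10⁻⁵ = 54230 N = 54.23 kN, compressive.
σ_{copper} = P / A = 54230 / 725 = 74.81 MPa.

σ ≈ 74.8 MPa (compressive)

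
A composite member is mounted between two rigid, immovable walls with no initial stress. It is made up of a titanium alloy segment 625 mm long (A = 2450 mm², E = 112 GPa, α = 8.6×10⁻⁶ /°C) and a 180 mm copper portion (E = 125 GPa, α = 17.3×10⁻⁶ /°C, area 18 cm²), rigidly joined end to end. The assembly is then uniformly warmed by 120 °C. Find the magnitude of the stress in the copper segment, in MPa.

With the walls removed the bar would change length by δ_free = Σ αᵢΔT Lᵢ = 8.6×10⁻⁶×120×625 + 17.3×10⁻⁶×120×180 = 1.019 mm.
The rigid supports impose zero overall length change; the single axial force P common to all segments must satisfy P Σ Lᵢ/(AᵢEᵢ) = δ_free.
Σ Lᵢ/(AᵢEᵢ) = 625/(2450×112×10³) + 180/(1800×125×10³) = 3.078×10⁻⁶ mm/N.
P = 1.019 / 3.078×10⁻⁶ = 331000 N = 331 kN, compressive.
σ_{copper} = P / A = 331000 / 1800 = 183.9 MPa.

σ ≈ 184 MPa (compressive)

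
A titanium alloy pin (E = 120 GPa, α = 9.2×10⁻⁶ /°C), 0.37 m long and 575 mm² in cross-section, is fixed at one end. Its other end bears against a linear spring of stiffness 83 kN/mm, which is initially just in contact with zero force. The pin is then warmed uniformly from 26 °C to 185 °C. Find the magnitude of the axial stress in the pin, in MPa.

If the spring were absent the pin would lengthen by αΔT L = 9.2×10⁻⁶ × 159 × 370 = 0.5412 mm.
Let P be the compressive force at the spring. The pin shortens elastically by PL/(AE) and the spring compresses by P/k; together these equal δ_free.
P [ L/(AE) + 1/k ] = δ_free → P [ 370/(575×120×10³) + 1/(83×10³) ] = 0.5412.
P = 0.5412 / 1.741×10⁻⁵ = 31090 N.
σ = P/A = 31090/575 = 54.06 MPa.

σ ≈ 54.1 MPa (compressive)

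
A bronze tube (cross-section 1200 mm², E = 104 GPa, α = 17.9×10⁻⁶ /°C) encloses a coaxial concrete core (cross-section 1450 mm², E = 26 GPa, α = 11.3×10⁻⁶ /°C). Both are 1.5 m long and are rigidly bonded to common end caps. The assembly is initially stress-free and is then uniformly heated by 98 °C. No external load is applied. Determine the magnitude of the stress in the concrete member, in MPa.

σ ≈ 12.9 MPa (tensile)

Both members must finish at the same length. With the larger α, the bronze tends to over-expand; the plates restrain it, putting the bronze in compression and the concrete in tension. With no external load the two internal forces are equal and opposite, magnitude P.
Compatibility of the two members (thermal + elastic change equal): (α₁ − α₂)ΔT = P·[1/(A₁E₁) + 1/(A₂E₂)].
|α₁ − α₂|·ΔT = 6.6×10⁻⁶ × 98 = 0.0006468.
1/(A₁E₁) + 1/(A₂E₂) = 1/(1200×104×10³) + 1/(1450×26×10³) = 3.454×10⁻⁸ N⁻¹.
So P = 0.0006468 / 3.454×10⁻⁸ = 18.73 kN.
σ_{concrete} = P/A₂ = 18730/1450 = 12.92 MPa, tensile.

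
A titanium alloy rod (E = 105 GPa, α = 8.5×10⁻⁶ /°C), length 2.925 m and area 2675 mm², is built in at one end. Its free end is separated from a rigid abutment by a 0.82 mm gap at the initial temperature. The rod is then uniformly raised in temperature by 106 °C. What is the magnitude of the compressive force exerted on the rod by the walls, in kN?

P ≈ 174 kN

Unrestrained expansion: δ_free = αΔT L = 8.5×10⁻⁶ × 106 × 2925 = 2.635 mm.
This exceeds the 0.82 mm gap, so the wall pushes back. The portion of expansion that must be recovered elastically is δ_free − gap = 2.635 − 0.82 = 1.815 mm.
So σ = E(δ_free − g)/L = 105×10³ × 1.815/2925 = 65.17 MPa.
Force on the wall = σA = 65.17 × 2675 mm² = 174.3 kN.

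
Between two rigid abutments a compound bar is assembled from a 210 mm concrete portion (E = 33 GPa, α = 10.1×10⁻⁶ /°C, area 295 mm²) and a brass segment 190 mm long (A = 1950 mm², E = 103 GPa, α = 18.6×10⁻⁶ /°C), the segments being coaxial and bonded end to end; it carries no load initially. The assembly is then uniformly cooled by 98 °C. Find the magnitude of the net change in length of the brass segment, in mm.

If the supports were absent, the total length change would be Σ αᵢΔT Lᵢ = 10.1×10⁻⁶×98×210 + 18.6×10⁻⁶×98×190 = 0.5542 mm.
The walls prevent any net length change, so an axial force P (same in every segment) develops. Compatibility: P · Σ Lᵢ/(AᵢEᵢ) = δ_free.
Σ Lᵢ/(AᵢEᵢ) = 210/(295×33×10³) + 190/(1950×103×10³) = 2.252×10⁻⁵ mm/N.
So P = 0.5542 / 2.252×10⁻⁵ = 24.61 kN, tensile.
For the brass segment, free thermal change = 18.6×10⁻⁶×98×190 = 0.3463 mm and elastic change from P = 24610×190/(1950×103×10³) = 0.02328 mm; these oppose, so the net change is 0.323 mm (segment shortens).

|ΔL| ≈ 0.323 mm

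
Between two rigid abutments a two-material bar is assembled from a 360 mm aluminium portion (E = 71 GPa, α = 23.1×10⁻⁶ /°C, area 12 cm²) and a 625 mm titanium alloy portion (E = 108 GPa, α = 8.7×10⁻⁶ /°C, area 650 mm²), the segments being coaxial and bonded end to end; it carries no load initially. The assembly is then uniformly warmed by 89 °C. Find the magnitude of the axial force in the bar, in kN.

P ≈ 93.2 kN (compressive)

If the supports were absent, the total length change would be Σ αᵢΔT Lᵢ = 23.1×10⁻⁶×89×360 + 8.7×10⁻⁶×89×625 = 1.224 mm.
The walls prevent any net length change, so an axial force P (same in every segment) develops. Compatibility: P · Σ Lᵢ/(AᵢEᵢ) = δ_free.
The series flexibility is Σ Lᵢ/(AᵢEᵢ) = 360/(1200×71×10³) + 625/(650×108×10³) = 1.313×10⁻⁵ mm/N.
So P = 1.224 / 1.313×10⁻⁵ = 93.24 kN, compressive.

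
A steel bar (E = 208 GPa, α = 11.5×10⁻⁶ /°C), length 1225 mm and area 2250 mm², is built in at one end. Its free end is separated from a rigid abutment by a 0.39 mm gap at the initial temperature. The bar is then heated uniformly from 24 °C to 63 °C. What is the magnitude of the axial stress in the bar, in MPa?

Free thermal elongation = αΔT L = 11.5×10⁻⁶ × 39 × 1225 = 0.5494 mm.
The gap closes (δ_free > 0.39 mm) and the wall then resists a further 0.5494 − 0.39 = 0.1594 mm of expansion.
Compatibility: PL/(AE) = 0.1594 mm, so σ = P/A = E × (0.1594/1225) = 27.07 MPa.

σ ≈ 27.1 MPa (compressive)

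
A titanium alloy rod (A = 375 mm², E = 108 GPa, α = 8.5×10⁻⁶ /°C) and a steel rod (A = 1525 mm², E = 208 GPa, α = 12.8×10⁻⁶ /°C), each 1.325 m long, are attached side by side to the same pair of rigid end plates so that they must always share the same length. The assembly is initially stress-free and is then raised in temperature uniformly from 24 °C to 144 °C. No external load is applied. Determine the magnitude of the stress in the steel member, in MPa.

The steel has the larger α, so on heating it would change length more than the titanium alloy if both were free. The rigid plates force a common final length, so the steel is put into compression and the titanium alloy into tension, with equal and opposite forces P (no external load).
Compatibility of the two members (thermal + elastic change equal): (α₁ − α₂)ΔT = P·[1/(A₁E₁) + 1/(A₂E₂)].
|α₁ − α₂|·ΔT = 4.3×10⁻⁶ × 120 = 0.000516.
1/(A₁E₁) + 1/(A₂E₂) = 1/(375×108×10³) + 1/(1525×208×10³) = 2.784×10⁻⁸ N⁻¹.
P = 0.000516 / 2.784×10⁻⁸ = 18530 N = 18.53 kN.
σ_{steel} = P/A₂ = 18530/1525 = 12.15 MPa, compressive.

σ ≈ 12.2 MPa (compressive)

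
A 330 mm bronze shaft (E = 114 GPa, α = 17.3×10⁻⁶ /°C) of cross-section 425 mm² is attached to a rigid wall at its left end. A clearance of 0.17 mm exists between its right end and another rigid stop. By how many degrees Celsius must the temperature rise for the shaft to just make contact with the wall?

The gap closes when αΔT L = 0.17 mm, since the shaft is still unstressed at that instant.
ΔT = 0.17 / (17.3×10⁻⁶ × 330) = 29.78 °C.

ΔT ≈ 29.8 °C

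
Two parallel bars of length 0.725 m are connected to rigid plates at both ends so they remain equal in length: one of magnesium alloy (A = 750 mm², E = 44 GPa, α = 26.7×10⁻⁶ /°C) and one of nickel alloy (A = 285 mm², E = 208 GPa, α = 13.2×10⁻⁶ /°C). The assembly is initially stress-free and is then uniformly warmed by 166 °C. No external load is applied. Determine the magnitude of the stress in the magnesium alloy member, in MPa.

σ ≈ 63.3 MPa (compressive)

Equilibrium of a rigid end plate with no external load gives equal and opposite internal forces ±P in the two members. Since α_{magnesium alloy} > α_{nickel alloy}, heating drives the magnesium alloy into compression and the nickel alloy into tension.
Setting the final lengths equal and cancelling L: (α₁ − α₂)ΔT = P/(A₁E₁) + P/(A₂E₂).
|α₁ − α₂|·ΔT = 13.5×10⁻⁶ × 166 = 0.002241.
1/(A₁E₁) + 1/(A₂E₂) = 1/(750×44×10³) + 1/(285×208×10³) = 4.717×10⁻⁸ N⁻¹.
So P = 0.002241 / 4.717×10⁻⁸ = 47.51 kN.
σ_{magnesium alloy} = P/A₁ = 47510/750 = 63.34 MPa, compressive.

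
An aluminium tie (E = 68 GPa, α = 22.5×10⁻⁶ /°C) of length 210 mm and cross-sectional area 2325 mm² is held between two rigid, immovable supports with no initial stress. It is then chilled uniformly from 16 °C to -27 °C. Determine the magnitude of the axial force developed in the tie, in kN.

With zero net strain, σ = E·αΔT = 68 GPa × 22.5×10⁻⁶ × 43 = 65.79 MPa.
Then P = σA = 65.79 × 2325 mm² = 153 kN, tensile.

P ≈ 153 kN (tensile)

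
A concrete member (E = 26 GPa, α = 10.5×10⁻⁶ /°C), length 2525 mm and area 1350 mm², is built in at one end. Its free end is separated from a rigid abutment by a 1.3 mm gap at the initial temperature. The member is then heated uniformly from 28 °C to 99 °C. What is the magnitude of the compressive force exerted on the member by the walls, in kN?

If the wall were absent the member would grow by αΔT L = 10.5×10⁻⁶ × 71 × 2525 = 1.882 mm.
After closing the 1.3 mm clearance, 1.882 − 1.3 = 0.5824 mm of expansion remains to be suppressed by the wall.
That suppressed elongation corresponds to σ = E·Δ/L = 26×10³ × 0.5824/2525 = 5.997 MPa.
Force on the wall = σA = 5.997 × 1350 mm² = 8.096 kN.

P ≈ 8.1 kN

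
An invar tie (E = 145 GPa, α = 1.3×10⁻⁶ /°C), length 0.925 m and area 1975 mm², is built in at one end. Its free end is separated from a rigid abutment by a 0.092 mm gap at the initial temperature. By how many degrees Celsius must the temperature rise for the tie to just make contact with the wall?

The gap closes when αΔT L = 0.092 mm, since the tie is still unstressed at that instant.
So ΔT = g/(αL) = 0.092/(1.3×10⁻⁶ × 925) = 76.51 °C.

ΔT ≈ 76.5 °C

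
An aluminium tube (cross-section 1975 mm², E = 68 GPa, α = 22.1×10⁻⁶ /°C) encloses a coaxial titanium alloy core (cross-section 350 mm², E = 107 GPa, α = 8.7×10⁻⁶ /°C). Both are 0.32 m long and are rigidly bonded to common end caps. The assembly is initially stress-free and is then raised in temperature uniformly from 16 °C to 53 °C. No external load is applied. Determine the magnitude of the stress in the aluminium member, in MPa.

σ ≈ 7.35 MPa (compressive)

The aluminium has the larger α, so on heating it would change length more than the titanium alloy if both were free. The rigid plates force a common final length, so the aluminium is put into compression and the titanium alloy into tension, with equal and opposite forces P (no external load).
Compatibility of the two members (thermal + elastic change equal): (α₁ − α₂)ΔT = P·[1/(A₁E₁) + 1/(A₂E₂)].
|α₁ − α₂|·ΔT = 13.4×10⁻⁶ × 37 = 0.0004958.
1/(A₁E₁) + 1/(A₂E₂) = 1/(1975×68×10³) + 1/(350×107×10³) = 3.415×10⁻⁸ N⁻¹.
P = 0.0004958 / 3.415×10⁻⁸ = 14520 N = 14.52 kN.
σ_{aluminium} = P/A₁ = 14520/1975 = 7.351 MPa, compressive.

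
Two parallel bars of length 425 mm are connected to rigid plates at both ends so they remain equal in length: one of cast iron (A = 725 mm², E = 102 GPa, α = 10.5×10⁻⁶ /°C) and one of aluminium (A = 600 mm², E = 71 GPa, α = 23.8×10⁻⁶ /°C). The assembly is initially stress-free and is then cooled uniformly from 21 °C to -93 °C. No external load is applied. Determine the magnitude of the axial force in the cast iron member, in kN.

P ≈ 41 kN (compressive in the cast iron)

Equilibrium of a rigid end plate with no external load gives equal and opposite internal forces ±P in the two members. Since α_{aluminium} > α_{cast iron}, cooling drives the aluminium into tension and the cast iron into compression.
Equating the net (thermal + elastic) strains gives |α₁ − α₂|·ΔT = P·[1/(A₁E₁) + 1/(A₂E₂)].
|α₁ − α₂|·ΔT = 13.3×10⁻⁶ × 114 = 0.001516.
1/(A₁E₁) + 1/(A₂E₂) = 1/(725×102×10³) + 1/(600×71×10³) = 3.7×10⁻⁸ N⁻¹.
P = 0.001516 / 3.7×10⁻⁸ = 40980 N = 40.98 kN.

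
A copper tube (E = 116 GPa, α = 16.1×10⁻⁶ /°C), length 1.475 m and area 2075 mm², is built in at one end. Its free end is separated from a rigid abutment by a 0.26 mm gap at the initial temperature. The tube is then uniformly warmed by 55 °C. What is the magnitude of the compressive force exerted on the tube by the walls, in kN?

P ≈ 171 kN

If the wall were absent the tube would grow by αΔT L = 16.1×10⁻⁶ × 55 × 1475 = 1.306 mm.
This exceeds the 0.26 mm gap, so the wall pushes back. The portion of expansion that must be recovered elastically is δ_free − gap = 1.306 − 0.26 = 1.046 mm.
Compatibility: PL/(AE) = 1.046 mm, so σ = P/A = E × (1.046/1475) = 82.27 MPa.
Force on the wall = σA = 82.27 × 2075 mm² = 170.7 kN.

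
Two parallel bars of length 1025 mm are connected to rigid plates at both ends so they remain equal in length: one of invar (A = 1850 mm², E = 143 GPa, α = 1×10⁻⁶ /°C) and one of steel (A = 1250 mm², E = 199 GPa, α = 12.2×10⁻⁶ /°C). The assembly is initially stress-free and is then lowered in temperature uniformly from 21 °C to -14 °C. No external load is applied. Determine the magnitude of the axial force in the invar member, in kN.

The steel has the larger α, so on cooling it would change length more than the invar if both were free. The rigid plates force a common final length, so the steel is put into tension and the invar into compression, with equal and opposite forces P (no external load).
Setting the final lengths equal and cancelling L: (α₁ − α₂)ΔT = P/(A₁E₁) + P/(A₂E₂).
|α₁ − α₂|·ΔT = 11.2×10⁻⁶ × 35 = 0.000392.
1/(A₁E₁) + 1/(A₂E₂) = 1/(1850×143×10³) + 1/(1250×199×10³) = 7.8×10⁻⁹ N⁻¹.
P = 0.000392 / 7.8×10⁻⁹ = 50260 N = 50.26 kN.

P ≈ 50.3 kN (compressive in the invar)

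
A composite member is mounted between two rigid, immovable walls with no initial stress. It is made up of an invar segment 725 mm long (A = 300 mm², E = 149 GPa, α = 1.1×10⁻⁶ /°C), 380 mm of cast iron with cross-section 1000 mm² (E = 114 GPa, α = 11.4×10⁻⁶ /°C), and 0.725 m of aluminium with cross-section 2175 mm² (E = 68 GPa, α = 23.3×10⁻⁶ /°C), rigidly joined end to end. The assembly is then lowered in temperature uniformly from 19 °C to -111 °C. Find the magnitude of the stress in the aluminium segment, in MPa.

σ ≈ 53.8 MPa (tensile)

With the walls removed the bar would change length by δ_free = Σ αᵢΔT Lᵢ = 1.1×10⁻⁶×130×725 + 11.4×10⁻⁶×130×380 + 23.3×10⁻⁶×130×725 = 2.863 mm.
Since the ends are fixed, an axial force P builds up, equal in every segment, with P · Σ Lᵢ/(AᵢEᵢ) = δ_free.
Σ Lᵢ/(AᵢEᵢ) = 725/(300×149×10³) + 380/(1000×114×10³) + 725/(2175×68×10³) = 2.445×10⁻⁵ mm/N.
P = 2.863 / 2.445×10⁻⁵ = 117100 N = 117.1 kN, tensile.
σ_{aluminium} = P / A = 117100 / 2175 = 53.82 MPa.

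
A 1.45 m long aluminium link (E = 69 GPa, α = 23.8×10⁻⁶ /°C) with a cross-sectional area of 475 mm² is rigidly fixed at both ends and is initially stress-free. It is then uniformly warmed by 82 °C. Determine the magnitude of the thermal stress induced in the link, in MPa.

Because both ends are immovable the net strain is zero, and the suppressed thermal strain is αΔT = 23.8×10⁻⁶ × 82 = 1951.6×10⁻⁶.
σ = EαΔT = 69×10³ × 23.8×10⁻⁶ × 82 = 134.7 MPa (compressive; the link is trying to expand).

σ ≈ 135 MPa (compressive)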